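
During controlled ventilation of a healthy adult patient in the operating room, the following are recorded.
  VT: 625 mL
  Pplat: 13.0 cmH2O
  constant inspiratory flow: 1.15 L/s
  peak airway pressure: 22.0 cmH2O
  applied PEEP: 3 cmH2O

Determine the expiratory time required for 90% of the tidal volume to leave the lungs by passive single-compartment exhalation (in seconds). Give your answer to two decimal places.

R = (PIP − Pplat)/V̇ = (22.0 − 13.0) / 1.15 = 9.0/1.15 = 7.826 cmH2O·s/L.
C = Vt/(Pplat − PEEP) = 625.0 / (13.0 − 3) = 625.0/10.0 = 62.5 mL/cmH2O.
τ = R × C = 7.826 × 0.0625 L/cmH2O = 0.4891 s.
t = −τ·ln(1 − 0.90) = −0.4891·ln(0.1) = 1.126 s.

1.13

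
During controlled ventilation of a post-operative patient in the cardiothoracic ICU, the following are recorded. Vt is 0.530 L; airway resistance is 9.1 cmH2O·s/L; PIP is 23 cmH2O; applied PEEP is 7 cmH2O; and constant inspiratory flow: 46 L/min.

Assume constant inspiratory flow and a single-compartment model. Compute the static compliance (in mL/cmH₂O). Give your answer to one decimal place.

Flow: 46 L/min ÷ 60 = 0.7667 L/s.
Equation of motion (constant flow): PIP = Vt/C + R·V̇ + PEEP.
Vt/C = PIP − R·V̇ − PEEP = 23 − 9.1×0.7667 − 7 = 23 − 6.977 − 7 = 9.023 cmH2O.
C = Vt / 9.023 = 530 / 9.023 = 58.739 mL/cmH2O.

58.7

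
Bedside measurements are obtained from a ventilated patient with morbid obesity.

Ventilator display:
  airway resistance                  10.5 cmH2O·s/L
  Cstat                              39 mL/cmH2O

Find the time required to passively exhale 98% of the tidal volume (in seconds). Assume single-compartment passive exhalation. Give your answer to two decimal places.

τ = R × C = 10.5 × 39 mL/cmH2O = 10.5 × 0.039 L/cmH2O = 0.4095 s.
Exhaled fraction f = 1 − e^(−t/τ) → t = −τ·ln(1 − f) = −0.4095·ln(0.02) = 1.602 s.

1.60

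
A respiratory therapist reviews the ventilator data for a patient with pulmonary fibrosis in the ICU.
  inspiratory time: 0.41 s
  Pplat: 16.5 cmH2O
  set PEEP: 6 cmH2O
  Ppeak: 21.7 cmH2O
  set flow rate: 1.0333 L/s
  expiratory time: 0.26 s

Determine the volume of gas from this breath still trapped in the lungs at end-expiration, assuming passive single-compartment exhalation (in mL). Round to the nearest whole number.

Vt = flow × Ti = 1.0333 L/s × 0.41 s × 1000 mL/L = 423.65 mL.
R = (PIP − Pplat)/V̇ = (21.7 − 16.5) / 1.0333 = 5.2/1.0333 = 5.032 cmH2O·s/L.
C = Vt/(Pplat − PEEP) = 423.65 / (16.5 − 6) = 423.65/10.5 = 40.348 mL/cmH2O.
τ = R × C = 5.032 × 0.04035 L/cmH2O = 0.203 s.
Fraction remaining = e^(−Te/τ) = e^(−0.26/0.203) = 0.2778.
Trapped volume = 423.65 × 0.2778 = 117.69 mL.

118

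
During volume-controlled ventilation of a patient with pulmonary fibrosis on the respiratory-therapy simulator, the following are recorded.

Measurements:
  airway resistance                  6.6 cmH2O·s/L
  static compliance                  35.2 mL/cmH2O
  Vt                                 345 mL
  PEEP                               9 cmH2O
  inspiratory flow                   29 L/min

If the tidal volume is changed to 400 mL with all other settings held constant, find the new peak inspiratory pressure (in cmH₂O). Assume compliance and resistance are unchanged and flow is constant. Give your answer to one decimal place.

Flow: 29 L/min ÷ 60 = 0.4833 L/s.
PIP = Vt/C + R·V̇ + PEEP (constant-flow equation of motion).
Only the elastic term changes: ΔPIP = ΔVt / C = (400 − 345) / 35.2 = 1.563 cmH2O.
Original PIP = 345/35.2 + 6.6×0.4833 + 9 = 21.991 cmH2O; new PIP = 21.991 + (1.563) = 23.554 cmH2O.

23.6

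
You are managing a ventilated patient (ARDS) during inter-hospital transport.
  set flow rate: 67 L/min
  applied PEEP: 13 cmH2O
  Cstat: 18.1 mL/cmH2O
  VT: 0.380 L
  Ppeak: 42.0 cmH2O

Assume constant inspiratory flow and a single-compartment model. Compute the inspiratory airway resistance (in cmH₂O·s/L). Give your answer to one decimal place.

Flow: 67 L/min ÷ 60 = 1.1167 L/s.
Equation of motion (constant flow): PIP = Vt/C + R·V̇ + PEEP.
R·V̇ = PIP − Vt/C − PEEP = 42.0 − 380/18.1 − 13 = 42.0 − 20.994 − 13 = 8.006 cmH2O.
R = 8.006 / 1.1167 = 7.169 cmH2O·s/L.

7.2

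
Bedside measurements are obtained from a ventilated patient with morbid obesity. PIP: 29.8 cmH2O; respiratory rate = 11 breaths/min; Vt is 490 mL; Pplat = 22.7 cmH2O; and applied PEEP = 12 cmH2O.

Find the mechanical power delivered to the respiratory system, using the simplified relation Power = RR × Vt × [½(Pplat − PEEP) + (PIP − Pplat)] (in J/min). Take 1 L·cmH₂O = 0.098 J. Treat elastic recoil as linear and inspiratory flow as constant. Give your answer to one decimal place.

Per-breath work = Vt × [½(Pplat−PEEP) + (PIP−Pplat)] = 0.490 × [0.5×10.7 + 7.1] = 0.490 × 12.45 = 6.101 L·cmH2O.
Power = 11 × 6.101 = 67.111 L·cmH2O/min.
× 0.098 J/(L·cmH2O) → 6.577 J/min.

6.6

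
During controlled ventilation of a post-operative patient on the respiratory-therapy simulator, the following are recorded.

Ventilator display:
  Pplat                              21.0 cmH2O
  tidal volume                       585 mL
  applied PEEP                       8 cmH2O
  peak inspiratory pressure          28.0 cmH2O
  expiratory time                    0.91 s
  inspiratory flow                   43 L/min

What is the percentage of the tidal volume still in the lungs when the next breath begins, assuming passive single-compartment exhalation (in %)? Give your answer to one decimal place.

12.6

Flow: 43 L/min ÷ 60 = 0.7167 L/s.
R = (PIP − Pplat)/V̇ = (28.0 − 21.0) / 0.7167 = 7.0/0.7167 = 9.767 cmH2O·s/L.
C = Vt/(Pplat − PEEP) = 585.0 / (21.0 − 8) = 585.0/13.0 = 45.0 mL/cmH2O.
τ = R × C = 9.767 × 0.045 L/cmH2O = 0.4395 s.
Fraction remaining at end-expiration = e^(−Te/τ) = e^(−0.91/0.4395) = 0.1261 → 12.61%.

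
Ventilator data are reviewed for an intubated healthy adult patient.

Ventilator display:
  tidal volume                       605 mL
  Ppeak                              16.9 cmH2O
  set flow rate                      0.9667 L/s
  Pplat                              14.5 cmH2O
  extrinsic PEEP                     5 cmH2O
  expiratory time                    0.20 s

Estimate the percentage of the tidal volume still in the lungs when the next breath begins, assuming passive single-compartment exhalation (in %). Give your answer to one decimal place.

R = (PIP − Pplat)/V̇ = (16.9 − 14.5) / 0.9667 = 2.4/0.9667 = 2.483 cmH2O·s/L.
C = Vt/(Pplat − PEEP) = 605.0 / (14.5 − 5) = 605.0/9.5 = 63.684 mL/cmH2O.
τ = R × C = 2.483 × 0.06368 L/cmH2O = 0.1581 s.
Fraction remaining at end-expiration = e^(−Te/τ) = e^(−0.20/0.1581) = 0.2822 → 28.22%.

28.2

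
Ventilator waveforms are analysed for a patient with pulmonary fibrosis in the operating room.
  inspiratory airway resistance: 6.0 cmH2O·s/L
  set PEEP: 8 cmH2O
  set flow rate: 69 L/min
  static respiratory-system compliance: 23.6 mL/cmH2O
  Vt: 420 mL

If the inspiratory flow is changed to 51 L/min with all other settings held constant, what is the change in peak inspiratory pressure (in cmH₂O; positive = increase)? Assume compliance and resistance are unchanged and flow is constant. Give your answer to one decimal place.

Flow: 69 L/min ÷ 60 = 1.15 L/s.
New flow: 51 L/min ÷ 60 = 0.85 L/s.
PIP = Vt/C + R·V̇ + PEEP (constant-flow equation of motion).
Only the resistive term changes: ΔPIP = R × ΔV̇ = 6.0 × (0.85 − 1.15) = 6.0 × -0.3 = -1.8 cmH2O.

-1.8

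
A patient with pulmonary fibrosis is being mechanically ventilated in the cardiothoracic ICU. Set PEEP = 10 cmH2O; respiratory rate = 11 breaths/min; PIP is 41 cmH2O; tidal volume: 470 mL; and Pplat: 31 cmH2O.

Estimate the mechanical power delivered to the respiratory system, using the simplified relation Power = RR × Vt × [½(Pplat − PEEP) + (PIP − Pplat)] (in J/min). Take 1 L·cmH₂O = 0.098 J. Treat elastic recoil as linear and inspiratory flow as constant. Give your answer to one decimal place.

Per-breath work = Vt × [½(Pplat−PEEP) + (PIP−Pplat)] = 0.470 × [0.5×21.0 + 10.0] = 0.470 × 20.5 = 9.635 L·cmH2O.
Power = 11 × 9.635 = 105.99 L·cmH2O/min.
× 0.098 J/(L·cmH2O) → 10.387 J/min.

10.4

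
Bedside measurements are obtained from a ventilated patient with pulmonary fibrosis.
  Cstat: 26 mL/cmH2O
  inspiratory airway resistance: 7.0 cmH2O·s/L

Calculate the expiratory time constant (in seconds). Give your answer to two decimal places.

0.18

τ = R × C = 7.0 × 26 mL/cmH2O = 7.0 × 0.026 L/cmH2O = 0.182 s.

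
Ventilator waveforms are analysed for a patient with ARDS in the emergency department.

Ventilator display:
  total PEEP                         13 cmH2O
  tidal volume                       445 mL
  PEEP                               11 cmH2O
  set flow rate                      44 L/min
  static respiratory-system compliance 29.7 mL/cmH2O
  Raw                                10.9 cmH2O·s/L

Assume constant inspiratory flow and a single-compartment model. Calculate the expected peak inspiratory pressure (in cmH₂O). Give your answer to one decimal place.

Flow: 44 L/min ÷ 60 = 0.7333 L/s.
Total PEEP = 13 cmH2O (set 11 + intrinsic 2); this is the baseline alveolar pressure.
Equation of motion (constant flow): PIP = Vt/C + R·V̇ + PEEP.
PIP = 445/29.7 + 10.9×0.7333 + 13 = 14.983 + 7.993 + 13 = 35.976 cmH2O.

36.0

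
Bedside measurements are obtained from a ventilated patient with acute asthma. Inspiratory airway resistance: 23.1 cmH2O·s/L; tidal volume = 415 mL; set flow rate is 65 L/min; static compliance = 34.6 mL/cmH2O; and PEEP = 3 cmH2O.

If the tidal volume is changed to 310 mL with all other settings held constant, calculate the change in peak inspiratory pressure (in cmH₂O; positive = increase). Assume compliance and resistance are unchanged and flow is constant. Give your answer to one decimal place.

PIP = Vt/C + R·V̇ + PEEP (constant-flow equation of motion).
Only the elastic term changes: ΔPIP = ΔVt / C = (310 − 415) / 34.6 = -3.035 cmH2O.

-3.0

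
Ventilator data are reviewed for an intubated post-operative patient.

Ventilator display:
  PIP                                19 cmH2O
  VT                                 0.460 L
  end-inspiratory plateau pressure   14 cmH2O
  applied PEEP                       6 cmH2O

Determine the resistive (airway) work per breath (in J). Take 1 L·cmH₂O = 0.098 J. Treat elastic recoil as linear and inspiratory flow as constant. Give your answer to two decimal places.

With constant inspiratory flow the resistive pressure is constant at PIP − Pplat = 19 − 14 = 5.0 cmH2O, so resistive work = 5.0 × 0.460 = 2.3 L·cmH2O.
× 0.098 J/(L·cmH2O) → 0.2254 J.

0.23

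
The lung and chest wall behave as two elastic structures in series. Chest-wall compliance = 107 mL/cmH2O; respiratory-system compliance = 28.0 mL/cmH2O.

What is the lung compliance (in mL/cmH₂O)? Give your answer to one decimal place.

1/CL = 1/Crs − 1/Ccw.
1/CL = 1/28.0 − 1/107 = 0.02637.
CL = 37.922 mL/cmH2O.

37.9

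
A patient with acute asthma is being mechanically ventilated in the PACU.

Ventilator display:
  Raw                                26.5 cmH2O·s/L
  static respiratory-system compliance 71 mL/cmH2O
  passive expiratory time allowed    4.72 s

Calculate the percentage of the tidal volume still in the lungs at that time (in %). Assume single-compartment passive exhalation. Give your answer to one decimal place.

τ = R × C = 26.5 × 71 mL/cmH2O = 26.5 × 0.071 L/cmH2O = 1.882 s.
Passive exhalation: V(t)/V₀ = e^(−t/τ) = e^(−4.72/1.882) = 0.08143.
Fraction remaining = 0.08143 → 8.143%.

8.1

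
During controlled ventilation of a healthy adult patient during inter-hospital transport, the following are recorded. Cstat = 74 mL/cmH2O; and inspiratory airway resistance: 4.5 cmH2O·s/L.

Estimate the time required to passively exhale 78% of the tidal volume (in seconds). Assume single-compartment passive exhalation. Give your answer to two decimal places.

0.50

τ = R × C = 4.5 × 74 mL/cmH2O = 4.5 × 0.074 L/cmH2O = 0.333 s.
Exhaled fraction f = 1 − e^(−t/τ) → t = −τ·ln(1 − f) = −0.333·ln(0.22) = 0.5042 s.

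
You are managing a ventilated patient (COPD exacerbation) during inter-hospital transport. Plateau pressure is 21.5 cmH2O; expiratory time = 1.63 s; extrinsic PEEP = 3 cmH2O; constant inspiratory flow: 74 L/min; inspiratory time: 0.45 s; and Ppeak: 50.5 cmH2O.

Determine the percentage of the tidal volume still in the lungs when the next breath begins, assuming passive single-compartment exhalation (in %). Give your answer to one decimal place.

Flow: 74 L/min ÷ 60 = 1.2333 L/s.
Vt = flow × Ti = 1.2333 L/s × 0.45 s × 1000 mL/L = 554.99 mL.
R = (PIP − Pplat)/V̇ = (50.5 − 21.5) / 1.2333 = 29.0/1.2333 = 23.514 cmH2O·s/L.
C = Vt/(Pplat − PEEP) = 554.99 / (21.5 − 3) = 554.99/18.5 = 29.999 mL/cmH2O.
τ = R × C = 23.514 × 0.03 L/cmH2O = 0.7054 s.
Fraction remaining at end-expiration = e^(−Te/τ) = e^(−1.63/0.7054) = 0.09919 → 9.919%.

9.9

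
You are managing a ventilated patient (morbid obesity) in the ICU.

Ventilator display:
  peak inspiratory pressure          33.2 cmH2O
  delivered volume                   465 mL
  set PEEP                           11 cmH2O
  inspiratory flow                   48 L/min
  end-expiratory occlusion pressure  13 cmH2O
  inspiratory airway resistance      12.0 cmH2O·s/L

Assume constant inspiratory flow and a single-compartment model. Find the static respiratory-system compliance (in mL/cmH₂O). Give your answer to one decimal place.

43.9

Flow: 48 L/min ÷ 60 = 0.8 L/s.
Total PEEP = 13 cmH2O (set 11 + intrinsic 2); this is the baseline alveolar pressure.
Equation of motion (constant flow): PIP = Vt/C + R·V̇ + PEEP.
Vt/C = PIP − R·V̇ − PEEP = 33.2 − 12.0×0.8 − 13 = 33.2 − 9.6 − 13 = 10.6 cmH2O.
C = Vt / 10.6 = 465 / 10.6 = 43.868 mL/cmH2O.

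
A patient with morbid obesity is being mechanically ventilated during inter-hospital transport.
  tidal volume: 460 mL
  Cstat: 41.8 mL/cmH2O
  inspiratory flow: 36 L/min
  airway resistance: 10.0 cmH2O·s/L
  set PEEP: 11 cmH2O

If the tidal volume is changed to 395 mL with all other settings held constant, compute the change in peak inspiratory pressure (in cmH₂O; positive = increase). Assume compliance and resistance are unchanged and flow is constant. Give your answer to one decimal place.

-1.6

PIP = Vt/C + R·V̇ + PEEP (constant-flow equation of motion).
Only the elastic term changes: ΔPIP = ΔVt / C = (395 − 460) / 41.8 = -1.555 cmH2O.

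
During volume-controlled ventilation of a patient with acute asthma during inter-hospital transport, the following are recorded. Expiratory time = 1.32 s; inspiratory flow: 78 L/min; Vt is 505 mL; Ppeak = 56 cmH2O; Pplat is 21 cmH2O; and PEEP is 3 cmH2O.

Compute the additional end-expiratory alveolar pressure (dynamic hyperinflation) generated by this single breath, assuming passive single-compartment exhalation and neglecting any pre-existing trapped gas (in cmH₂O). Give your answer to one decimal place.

3.1

Flow: 78 L/min ÷ 60 = 1.3 L/s.
R = (PIP − Pplat)/V̇ = (56 − 21) / 1.3 = 35.0/1.3 = 26.923 cmH2O·s/L.
C = Vt/(Pplat − PEEP) = 505.0 / (21 − 3) = 505.0/18.0 = 28.056 mL/cmH2O.
τ = R × C = 26.923 × 0.02806 L/cmH2O = 0.7555 s.
Fraction remaining = e^(−Te/τ) = e^(−1.32/0.7555) = 0.1743; trapped volume = 505.0 × 0.1743 = 88.022 mL.
Additional alveolar pressure from trapping ≈ V_trapped / C = 88.022 / 28.056 = 3.137 cmH2O.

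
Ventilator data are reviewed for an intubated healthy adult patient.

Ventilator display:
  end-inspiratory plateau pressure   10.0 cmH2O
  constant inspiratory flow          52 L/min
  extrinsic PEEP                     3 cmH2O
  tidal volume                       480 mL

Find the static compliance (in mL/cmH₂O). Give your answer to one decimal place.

68.6

Cstat = Vt / (Pplat − PEEP) = 480 / (10.0 − 3) = 480 / 7.0 = 68.571 mL/cmH2O.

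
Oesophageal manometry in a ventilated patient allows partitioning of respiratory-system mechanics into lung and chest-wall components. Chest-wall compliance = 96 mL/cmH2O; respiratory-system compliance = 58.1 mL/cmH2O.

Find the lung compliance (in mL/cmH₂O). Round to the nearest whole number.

1/CL = 1/Crs − 1/Ccw.
1/CL = 1/58.1 − 1/96 = 0.006795.
CL = 147.17 mL/cmH2O.

147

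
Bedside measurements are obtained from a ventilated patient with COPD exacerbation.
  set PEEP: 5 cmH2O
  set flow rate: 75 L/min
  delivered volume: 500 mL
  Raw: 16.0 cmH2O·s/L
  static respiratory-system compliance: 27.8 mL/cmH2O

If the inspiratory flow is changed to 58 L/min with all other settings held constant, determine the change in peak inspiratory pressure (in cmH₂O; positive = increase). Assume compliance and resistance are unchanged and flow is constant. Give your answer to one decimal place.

-4.5

Flow: 75 L/min ÷ 60 = 1.25 L/s.
New flow: 58 L/min ÷ 60 = 0.9667 L/s.
PIP = Vt/C + R·V̇ + PEEP (constant-flow equation of motion).
Only the resistive term changes: ΔPIP = R × ΔV̇ = 16.0 × (0.9667 − 1.25) = 16.0 × -0.2833 = -4.533 cmH2O.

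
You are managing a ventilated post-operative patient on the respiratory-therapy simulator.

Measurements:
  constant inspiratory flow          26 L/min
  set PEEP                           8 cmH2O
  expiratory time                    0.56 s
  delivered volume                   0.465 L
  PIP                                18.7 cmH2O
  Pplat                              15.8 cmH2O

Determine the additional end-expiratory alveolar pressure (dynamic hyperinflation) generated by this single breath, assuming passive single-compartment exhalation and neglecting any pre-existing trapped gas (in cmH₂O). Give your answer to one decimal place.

1.9

Flow: 26 L/min ÷ 60 = 0.4333 L/s.
R = (PIP − Pplat)/V̇ = (18.7 − 15.8) / 0.4333 = 2.9/0.4333 = 6.693 cmH2O·s/L.
C = Vt/(Pplat − PEEP) = 465.0 / (15.8 − 8) = 465.0/7.8 = 59.615 mL/cmH2O.
τ = R × C = 6.693 × 0.05962 L/cmH2O = 0.399 s.
Fraction remaining = e^(−Te/τ) = e^(−0.56/0.399) = 0.2457; trapped volume = 465.0 × 0.2457 = 114.25 mL.
Additional alveolar pressure from trapping ≈ V_trapped / C = 114.25 / 59.615 = 1.916 cmH2O.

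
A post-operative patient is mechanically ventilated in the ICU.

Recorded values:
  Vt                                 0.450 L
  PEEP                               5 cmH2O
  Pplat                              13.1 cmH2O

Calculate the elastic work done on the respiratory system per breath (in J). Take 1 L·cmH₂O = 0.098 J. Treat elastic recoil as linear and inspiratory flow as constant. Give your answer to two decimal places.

0.18

Elastic work ≈ ½ × (Pplat − PEEP) × Vt = 0.5 × (13.1 − 5) × 0.450 L = 0.5 × 8.1 × 0.450 = 1.823 L·cmH2O.
× 0.098 J/(L·cmH2O) → 0.1787 J.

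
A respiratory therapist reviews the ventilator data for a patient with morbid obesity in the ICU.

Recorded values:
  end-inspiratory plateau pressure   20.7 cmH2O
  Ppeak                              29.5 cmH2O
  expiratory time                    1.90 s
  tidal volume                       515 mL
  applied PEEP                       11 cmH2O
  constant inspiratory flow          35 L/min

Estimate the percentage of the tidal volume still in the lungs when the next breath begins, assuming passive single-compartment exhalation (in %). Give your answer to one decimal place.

Flow: 35 L/min ÷ 60 = 0.5833 L/s.
R = (PIP − Pplat)/V̇ = (29.5 − 20.7) / 0.5833 = 8.8/0.5833 = 15.087 cmH2O·s/L.
C = Vt/(Pplat − PEEP) = 515.0 / (20.7 − 11) = 515.0/9.7 = 53.093 mL/cmH2O.
τ = R × C = 15.087 × 0.05309 L/cmH2O = 0.801 s.
Fraction remaining at end-expiration = e^(−Te/τ) = e^(−1.90/0.801) = 0.09329 → 9.329%.

9.3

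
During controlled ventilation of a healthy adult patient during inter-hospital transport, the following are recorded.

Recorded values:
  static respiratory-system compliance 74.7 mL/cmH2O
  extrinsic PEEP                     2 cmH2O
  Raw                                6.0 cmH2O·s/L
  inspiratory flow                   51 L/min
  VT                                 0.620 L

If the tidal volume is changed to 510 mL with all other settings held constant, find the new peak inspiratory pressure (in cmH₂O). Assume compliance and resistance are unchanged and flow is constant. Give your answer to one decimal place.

Flow: 51 L/min ÷ 60 = 0.85 L/s.
PIP = Vt/C + R·V̇ + PEEP (constant-flow equation of motion).
Only the elastic term changes: ΔPIP = ΔVt / C = (510 − 620) / 74.7 = -1.473 cmH2O.
Original PIP = 620/74.7 + 6.0×0.85 + 2 = 15.4 cmH2O; new PIP = 15.4 + (-1.473) = 13.927 cmH2O.

13.9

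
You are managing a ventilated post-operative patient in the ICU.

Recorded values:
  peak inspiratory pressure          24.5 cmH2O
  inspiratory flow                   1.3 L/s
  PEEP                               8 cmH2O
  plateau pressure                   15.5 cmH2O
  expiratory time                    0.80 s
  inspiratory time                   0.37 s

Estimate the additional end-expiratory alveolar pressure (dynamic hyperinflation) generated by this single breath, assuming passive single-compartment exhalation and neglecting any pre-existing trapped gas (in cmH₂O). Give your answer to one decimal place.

Vt = flow × Ti = 1.3 L/s × 0.37 s × 1000 mL/L = 481.0 mL.
R = (PIP − Pplat)/V̇ = (24.5 − 15.5) / 1.3 = 9.0/1.3 = 6.923 cmH2O·s/L.
C = Vt/(Pplat − PEEP) = 481.0 / (15.5 − 8) = 481.0/7.5 = 64.133 mL/cmH2O.
τ = R × C = 6.923 × 0.06413 L/cmH2O = 0.444 s.
Fraction remaining = e^(−Te/τ) = e^(−0.80/0.444) = 0.165; trapped volume = 481.0 × 0.165 = 79.365 mL.
Additional alveolar pressure from trapping ≈ V_trapped / C = 79.365 / 64.133 = 1.238 cmH2O.

1.2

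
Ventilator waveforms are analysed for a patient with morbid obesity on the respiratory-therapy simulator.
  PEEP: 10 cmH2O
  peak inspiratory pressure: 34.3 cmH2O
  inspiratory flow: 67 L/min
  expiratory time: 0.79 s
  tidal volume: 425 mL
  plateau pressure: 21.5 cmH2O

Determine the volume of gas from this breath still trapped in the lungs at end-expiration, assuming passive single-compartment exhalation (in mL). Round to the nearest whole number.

66

Flow: 67 L/min ÷ 60 = 1.1167 L/s.
R = (PIP − Pplat)/V̇ = (34.3 − 21.5) / 1.1167 = 12.8/1.1167 = 11.462 cmH2O·s/L.
C = Vt/(Pplat − PEEP) = 425.0 / (21.5 − 10) = 425.0/11.5 = 36.957 mL/cmH2O.
τ = R × C = 11.462 × 0.03696 L/cmH2O = 0.4236 s.
Fraction remaining = e^(−Te/τ) = e^(−0.79/0.4236) = 0.1549.
Trapped volume = 425.0 × 0.1549 = 65.833 mL.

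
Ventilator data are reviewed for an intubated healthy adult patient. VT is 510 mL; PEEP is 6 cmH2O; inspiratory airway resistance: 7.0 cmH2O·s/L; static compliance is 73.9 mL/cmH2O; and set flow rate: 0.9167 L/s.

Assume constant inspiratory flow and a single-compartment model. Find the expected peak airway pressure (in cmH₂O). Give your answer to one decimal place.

Equation of motion (constant flow): PIP = Vt/C + R·V̇ + PEEP.
PIP = 510/73.9 + 7.0×0.9167 + 6 = 6.901 + 6.417 + 6 = 19.318 cmH2O.

19.3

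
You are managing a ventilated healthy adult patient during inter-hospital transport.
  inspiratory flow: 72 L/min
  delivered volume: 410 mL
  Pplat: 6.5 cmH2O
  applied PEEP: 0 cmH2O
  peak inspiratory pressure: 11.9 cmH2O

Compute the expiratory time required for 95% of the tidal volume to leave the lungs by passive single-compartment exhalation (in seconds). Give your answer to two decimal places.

Flow: 72 L/min ÷ 60 = 1.2 L/s.
R = (PIP − Pplat)/V̇ = (11.9 − 6.5) / 1.2 = 5.4/1.2 = 4.5 cmH2O·s/L.
C = Vt/(Pplat − PEEP) = 410.0 / (6.5 − 0) = 410.0/6.5 = 63.077 mL/cmH2O.
τ = R × C = 4.5 × 0.06308 L/cmH2O = 0.2839 s.
t = −τ·ln(1 − 0.95) = −0.2839·ln(0.05) = 0.8505 s.

0.85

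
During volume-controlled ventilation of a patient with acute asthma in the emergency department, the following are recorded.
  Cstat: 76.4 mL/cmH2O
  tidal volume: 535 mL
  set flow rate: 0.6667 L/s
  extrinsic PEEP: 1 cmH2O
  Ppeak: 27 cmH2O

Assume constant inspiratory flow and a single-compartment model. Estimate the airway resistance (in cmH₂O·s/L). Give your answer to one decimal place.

28.5

Equation of motion (constant flow): PIP = Vt/C + R·V̇ + PEEP.
R·V̇ = PIP − Vt/C − PEEP = 27 − 535/76.4 − 1 = 27 − 7.003 − 1 = 18.997 cmH2O.
R = 18.997 / 0.6667 = 28.494 cmH2O·s/L.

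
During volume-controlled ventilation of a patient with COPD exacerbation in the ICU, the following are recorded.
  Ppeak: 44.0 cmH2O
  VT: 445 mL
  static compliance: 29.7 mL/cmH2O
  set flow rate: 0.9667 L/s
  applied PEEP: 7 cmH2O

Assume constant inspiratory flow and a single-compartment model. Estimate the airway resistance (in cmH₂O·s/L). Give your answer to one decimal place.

Equation of motion (constant flow): PIP = Vt/C + R·V̇ + PEEP.
R·V̇ = PIP − Vt/C − PEEP = 44.0 − 445/29.7 − 7 = 44.0 − 14.983 − 7 = 22.017 cmH2O.
R = 22.017 / 0.9667 = 22.775 cmH2O·s/L.

22.8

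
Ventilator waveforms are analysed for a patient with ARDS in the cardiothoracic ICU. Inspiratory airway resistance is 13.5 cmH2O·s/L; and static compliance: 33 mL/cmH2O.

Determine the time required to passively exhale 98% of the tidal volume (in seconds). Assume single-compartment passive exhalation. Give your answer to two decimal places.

τ = R × C = 13.5 × 33 mL/cmH2O = 13.5 × 0.033 L/cmH2O = 0.4455 s.
Exhaled fraction f = 1 − e^(−t/τ) → t = −τ·ln(1 − f) = −0.4455·ln(0.02) = 1.743 s.

1.74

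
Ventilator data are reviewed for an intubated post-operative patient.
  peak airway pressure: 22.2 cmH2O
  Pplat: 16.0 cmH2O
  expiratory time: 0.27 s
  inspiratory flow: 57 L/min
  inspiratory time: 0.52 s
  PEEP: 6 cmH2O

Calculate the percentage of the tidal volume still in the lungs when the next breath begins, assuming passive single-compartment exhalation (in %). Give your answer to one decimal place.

Flow: 57 L/min ÷ 60 = 0.95 L/s.
Vt = flow × Ti = 0.95 L/s × 0.52 s × 1000 mL/L = 494.0 mL.
R = (PIP − Pplat)/V̇ = (22.2 − 16.0) / 0.95 = 6.2/0.95 = 6.526 cmH2O·s/L.
C = Vt/(Pplat − PEEP) = 494.0 / (16.0 − 6) = 494.0/10.0 = 49.4 mL/cmH2O.
τ = R × C = 6.526 × 0.0494 L/cmH2O = 0.3224 s.
Fraction remaining at end-expiration = e^(−Te/τ) = e^(−0.27/0.3224) = 0.4328 → 43.28%.

43.3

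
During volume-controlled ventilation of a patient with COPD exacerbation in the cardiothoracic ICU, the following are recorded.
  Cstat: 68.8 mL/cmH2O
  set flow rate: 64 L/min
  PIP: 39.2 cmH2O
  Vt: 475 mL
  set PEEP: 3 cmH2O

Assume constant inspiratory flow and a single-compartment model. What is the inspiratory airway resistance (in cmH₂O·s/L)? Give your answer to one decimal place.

27.5

Flow: 64 L/min ÷ 60 = 1.0667 L/s.
Equation of motion (constant flow): PIP = Vt/C + R·V̇ + PEEP.
R·V̇ = PIP − Vt/C − PEEP = 39.2 − 475/68.8 − 3 = 39.2 − 6.904 − 3 = 29.296 cmH2O.
R = 29.296 / 1.0667 = 27.464 cmH2O·s/L.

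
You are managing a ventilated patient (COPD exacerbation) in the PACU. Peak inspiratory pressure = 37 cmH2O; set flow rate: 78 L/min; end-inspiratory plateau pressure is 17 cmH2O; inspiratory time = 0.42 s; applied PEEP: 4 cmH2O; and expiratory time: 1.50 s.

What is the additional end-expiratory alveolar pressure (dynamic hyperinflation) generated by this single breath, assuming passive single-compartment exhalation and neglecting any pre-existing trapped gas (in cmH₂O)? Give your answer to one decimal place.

Flow: 78 L/min ÷ 60 = 1.3 L/s.
Vt = flow × Ti = 1.3 L/s × 0.42 s × 1000 mL/L = 546.0 mL.
R = (PIP − Pplat)/V̇ = (37 − 17) / 1.3 = 20.0/1.3 = 15.385 cmH2O·s/L.
C = Vt/(Pplat − PEEP) = 546.0 / (17 − 4) = 546.0/13.0 = 42.0 mL/cmH2O.
τ = R × C = 15.385 × 0.042 L/cmH2O = 0.6462 s.
Fraction remaining = e^(−Te/τ) = e^(−1.50/0.6462) = 0.09815; trapped volume = 546.0 × 0.09815 = 53.59 mL.
Additional alveolar pressure from trapping ≈ V_trapped / C = 53.59 / 42.0 = 1.276 cmH2O.

1.3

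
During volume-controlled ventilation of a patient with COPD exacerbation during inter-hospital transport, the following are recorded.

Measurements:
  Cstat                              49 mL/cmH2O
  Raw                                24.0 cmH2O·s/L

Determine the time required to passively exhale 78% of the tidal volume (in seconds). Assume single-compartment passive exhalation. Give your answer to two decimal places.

τ = R × C = 24.0 × 49 mL/cmH2O = 24.0 × 0.049 L/cmH2O = 1.176 s.
Exhaled fraction f = 1 − e^(−t/τ) → t = −τ·ln(1 − f) = −1.176·ln(0.22) = 1.781 s.

1.78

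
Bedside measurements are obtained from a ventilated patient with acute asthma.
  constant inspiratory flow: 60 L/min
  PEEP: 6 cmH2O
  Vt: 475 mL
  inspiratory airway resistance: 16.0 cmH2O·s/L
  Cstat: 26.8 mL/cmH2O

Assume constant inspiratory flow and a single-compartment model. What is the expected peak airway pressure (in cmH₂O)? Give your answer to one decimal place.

39.7

Flow: 60 L/min ÷ 60 = 1 L/s.
Equation of motion (constant flow): PIP = Vt/C + R·V̇ + PEEP.
PIP = 475/26.8 + 16.0×1 + 6 = 17.724 + 16.0 + 6 = 39.724 cmH2O.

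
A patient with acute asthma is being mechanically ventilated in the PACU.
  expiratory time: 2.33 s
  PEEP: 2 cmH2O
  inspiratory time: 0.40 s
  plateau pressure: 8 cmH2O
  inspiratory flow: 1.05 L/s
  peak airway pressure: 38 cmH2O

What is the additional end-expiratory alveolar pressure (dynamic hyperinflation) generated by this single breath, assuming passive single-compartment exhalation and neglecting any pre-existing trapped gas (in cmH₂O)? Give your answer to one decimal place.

1.9

Vt = flow × Ti = 1.05 L/s × 0.40 s × 1000 mL/L = 420.0 mL.
R = (PIP − Pplat)/V̇ = (38 − 8) / 1.05 = 30.0/1.05 = 28.571 cmH2O·s/L.
C = Vt/(Pplat − PEEP) = 420.0 / (8 − 2) = 420.0/6.0 = 70.0 mL/cmH2O.
τ = R × C = 28.571 × 0.07 L/cmH2O = 2.0 s.
Fraction remaining = e^(−Te/τ) = e^(−2.33/2.0) = 0.3119; trapped volume = 420.0 × 0.3119 = 131.0 mL.
Additional alveolar pressure from trapping ≈ V_trapped / C = 131.0 / 70.0 = 1.871 cmH2O.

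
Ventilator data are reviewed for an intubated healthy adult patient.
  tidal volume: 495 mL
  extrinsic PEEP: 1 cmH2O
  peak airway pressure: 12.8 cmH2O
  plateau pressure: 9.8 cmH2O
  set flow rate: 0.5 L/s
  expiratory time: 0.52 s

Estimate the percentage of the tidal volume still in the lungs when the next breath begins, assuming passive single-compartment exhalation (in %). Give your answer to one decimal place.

R = (PIP − Pplat)/V̇ = (12.8 − 9.8) / 0.5 = 3.0/0.5 = 6.0 cmH2O·s/L.
C = Vt/(Pplat − PEEP) = 495.0 / (9.8 − 1) = 495.0/8.8 = 56.25 mL/cmH2O.
τ = R × C = 6.0 × 0.05625 L/cmH2O = 0.3375 s.
Fraction remaining at end-expiration = e^(−Te/τ) = e^(−0.52/0.3375) = 0.2142 → 21.42%.

21.4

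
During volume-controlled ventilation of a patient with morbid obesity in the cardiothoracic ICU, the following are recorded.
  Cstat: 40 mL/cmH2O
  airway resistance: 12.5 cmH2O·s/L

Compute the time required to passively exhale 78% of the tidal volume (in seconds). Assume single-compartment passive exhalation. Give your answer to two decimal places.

0.76

τ = R × C = 12.5 × 40 mL/cmH2O = 12.5 × 0.040 L/cmH2O = 0.5 s.
Exhaled fraction f = 1 − e^(−t/τ) → t = −τ·ln(1 − f) = −0.5·ln(0.22) = 0.7571 s.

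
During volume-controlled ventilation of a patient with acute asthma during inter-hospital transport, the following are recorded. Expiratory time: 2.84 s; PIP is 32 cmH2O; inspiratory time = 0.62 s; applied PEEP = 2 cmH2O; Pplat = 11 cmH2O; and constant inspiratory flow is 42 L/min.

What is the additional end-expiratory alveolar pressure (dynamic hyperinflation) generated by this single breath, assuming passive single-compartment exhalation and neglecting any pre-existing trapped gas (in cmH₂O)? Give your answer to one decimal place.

1.3

Flow: 42 L/min ÷ 60 = 0.7 L/s.
Vt = flow × Ti = 0.7 L/s × 0.62 s × 1000 mL/L = 434.0 mL.
R = (PIP − Pplat)/V̇ = (32 − 11) / 0.7 = 21.0/0.7 = 30.0 cmH2O·s/L.
C = Vt/(Pplat − PEEP) = 434.0 / (11 − 2) = 434.0/9.0 = 48.222 mL/cmH2O.
τ = R × C = 30.0 × 0.04822 L/cmH2O = 1.447 s.
Fraction remaining = e^(−Te/τ) = e^(−2.84/1.447) = 0.1405; trapped volume = 434.0 × 0.1405 = 60.977 mL.
Additional alveolar pressure from trapping ≈ V_trapped / C = 60.977 / 48.222 = 1.265 cmH2O.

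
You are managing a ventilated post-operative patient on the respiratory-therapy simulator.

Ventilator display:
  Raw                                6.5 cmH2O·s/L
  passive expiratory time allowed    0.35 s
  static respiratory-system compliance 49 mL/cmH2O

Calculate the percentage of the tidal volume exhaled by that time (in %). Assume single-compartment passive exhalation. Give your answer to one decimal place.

66.7

τ = R × C = 6.5 × 49 mL/cmH2O = 6.5 × 0.049 L/cmH2O = 0.3185 s.
Passive exhalation: V(t)/V₀ = e^(−t/τ) = e^(−0.35/0.3185) = 0.3332.
Fraction exhaled = 1 − 0.3332 = 0.6668 → 66.68%.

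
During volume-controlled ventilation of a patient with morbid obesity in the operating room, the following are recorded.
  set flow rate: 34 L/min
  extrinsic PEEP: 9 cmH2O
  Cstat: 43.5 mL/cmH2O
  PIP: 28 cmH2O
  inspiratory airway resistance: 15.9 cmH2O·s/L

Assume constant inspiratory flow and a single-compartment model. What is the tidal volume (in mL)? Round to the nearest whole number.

435

Flow: 34 L/min ÷ 60 = 0.5667 L/s.
Equation of motion (constant flow): PIP = Vt/C + R·V̇ + PEEP.
Vt/C = PIP − R·V̇ − PEEP = 28 − 9.011 − 9 = 9.989 cmH2O.
Vt = C × 9.989 = 43.5 × 9.989 = 434.52 mL.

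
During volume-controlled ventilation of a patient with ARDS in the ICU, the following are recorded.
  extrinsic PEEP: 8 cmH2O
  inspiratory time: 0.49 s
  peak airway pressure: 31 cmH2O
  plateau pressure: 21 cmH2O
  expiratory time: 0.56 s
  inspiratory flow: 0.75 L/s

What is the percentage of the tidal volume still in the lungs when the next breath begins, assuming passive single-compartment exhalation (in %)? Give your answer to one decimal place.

22.6

Vt = flow × Ti = 0.75 L/s × 0.49 s × 1000 mL/L = 367.5 mL.
R = (PIP − Pplat)/V̇ = (31 − 21) / 0.75 = 10.0/0.75 = 13.333 cmH2O·s/L.
C = Vt/(Pplat − PEEP) = 367.5 / (21 − 8) = 367.5/13.0 = 28.269 mL/cmH2O.
τ = R × C = 13.333 × 0.02827 L/cmH2O = 0.3769 s.
Fraction remaining at end-expiration = e^(−Te/τ) = e^(−0.56/0.3769) = 0.2263 → 22.63%.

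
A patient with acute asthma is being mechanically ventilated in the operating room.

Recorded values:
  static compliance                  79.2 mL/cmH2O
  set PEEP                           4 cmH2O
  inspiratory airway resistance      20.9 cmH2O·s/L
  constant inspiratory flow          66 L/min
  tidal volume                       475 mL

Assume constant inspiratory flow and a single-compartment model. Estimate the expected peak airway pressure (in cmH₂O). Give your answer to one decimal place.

33.0

Flow: 66 L/min ÷ 60 = 1.1 L/s.
Equation of motion (constant flow): PIP = Vt/C + R·V̇ + PEEP.
PIP = 475/79.2 + 20.9×1.1 + 4 = 5.997 + 22.99 + 4 = 32.987 cmH2O.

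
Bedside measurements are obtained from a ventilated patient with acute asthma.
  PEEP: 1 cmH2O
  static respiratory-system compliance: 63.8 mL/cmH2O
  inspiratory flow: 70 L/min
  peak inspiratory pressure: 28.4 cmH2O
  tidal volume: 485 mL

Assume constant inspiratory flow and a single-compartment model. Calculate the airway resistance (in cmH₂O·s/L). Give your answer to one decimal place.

Flow: 70 L/min ÷ 60 = 1.1667 L/s.
Equation of motion (constant flow): PIP = Vt/C + R·V̇ + PEEP.
R·V̇ = PIP − Vt/C − PEEP = 28.4 − 485/63.8 − 1 = 28.4 − 7.602 − 1 = 19.798 cmH2O.
R = 19.798 / 1.1667 = 16.969 cmH2O·s/L.

17.0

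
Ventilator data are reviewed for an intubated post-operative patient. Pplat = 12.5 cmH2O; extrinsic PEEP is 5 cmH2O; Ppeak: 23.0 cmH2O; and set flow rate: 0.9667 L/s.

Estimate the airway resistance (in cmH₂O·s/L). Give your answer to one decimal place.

Raw = (PIP − Pplat) / flow = (23.0 − 12.5) / 0.9667 = 10.5 / 0.9667 = 10.862 cmH2O·s/L.

10.9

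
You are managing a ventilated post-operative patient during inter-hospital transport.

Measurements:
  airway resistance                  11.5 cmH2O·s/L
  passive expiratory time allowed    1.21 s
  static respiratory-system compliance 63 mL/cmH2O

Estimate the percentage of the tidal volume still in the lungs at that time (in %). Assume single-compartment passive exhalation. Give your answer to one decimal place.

18.8

τ = R × C = 11.5 × 63 mL/cmH2O = 11.5 × 0.063 L/cmH2O = 0.7245 s.
Passive exhalation: V(t)/V₀ = e^(−t/τ) = e^(−1.21/0.7245) = 0.1882.
Fraction remaining = 0.1882 → 18.82%.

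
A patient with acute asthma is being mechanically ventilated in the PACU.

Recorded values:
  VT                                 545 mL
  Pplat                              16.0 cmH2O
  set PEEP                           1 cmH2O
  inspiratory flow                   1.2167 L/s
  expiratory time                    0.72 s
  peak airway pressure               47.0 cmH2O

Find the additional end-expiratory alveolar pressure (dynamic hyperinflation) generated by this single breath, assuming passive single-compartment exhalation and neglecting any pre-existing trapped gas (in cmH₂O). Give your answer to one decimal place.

6.9

R = (PIP − Pplat)/V̇ = (47.0 − 16.0) / 1.2167 = 31.0/1.2167 = 25.479 cmH2O·s/L.
C = Vt/(Pplat − PEEP) = 545.0 / (16.0 − 1) = 545.0/15.0 = 36.333 mL/cmH2O.
τ = R × C = 25.479 × 0.03633 L/cmH2O = 0.9257 s.
Fraction remaining = e^(−Te/τ) = e^(−0.72/0.9257) = 0.4594; trapped volume = 545.0 × 0.4594 = 250.37 mL.
Additional alveolar pressure from trapping ≈ V_trapped / C = 250.37 / 36.333 = 6.891 cmH2O.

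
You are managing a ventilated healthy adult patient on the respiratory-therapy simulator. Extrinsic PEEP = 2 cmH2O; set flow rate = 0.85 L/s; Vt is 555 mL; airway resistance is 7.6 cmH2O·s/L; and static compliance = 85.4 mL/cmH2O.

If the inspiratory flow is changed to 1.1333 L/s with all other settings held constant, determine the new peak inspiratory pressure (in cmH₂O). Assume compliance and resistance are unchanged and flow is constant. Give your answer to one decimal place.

PIP = Vt/C + R·V̇ + PEEP (constant-flow equation of motion).
Only the resistive term changes: ΔPIP = R × ΔV̇ = 7.6 × (1.1333 − 0.85) = 7.6 × 0.2833 = 2.153 cmH2O.
Original PIP = 555/85.4 + 7.6×0.85 + 2 = 14.959 cmH2O; new PIP = 14.959 + (2.153) = 17.112 cmH2O.

17.1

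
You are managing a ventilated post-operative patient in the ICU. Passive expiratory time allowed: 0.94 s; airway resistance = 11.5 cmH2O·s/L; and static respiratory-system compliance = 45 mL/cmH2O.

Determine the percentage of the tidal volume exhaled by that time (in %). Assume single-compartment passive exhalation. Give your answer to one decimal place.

83.7

τ = R × C = 11.5 × 45 mL/cmH2O = 11.5 × 0.045 L/cmH2O = 0.5175 s.
Passive exhalation: V(t)/V₀ = e^(−t/τ) = e^(−0.94/0.5175) = 0.1626.
Fraction exhaled = 1 − 0.1626 = 0.8374 → 83.74%.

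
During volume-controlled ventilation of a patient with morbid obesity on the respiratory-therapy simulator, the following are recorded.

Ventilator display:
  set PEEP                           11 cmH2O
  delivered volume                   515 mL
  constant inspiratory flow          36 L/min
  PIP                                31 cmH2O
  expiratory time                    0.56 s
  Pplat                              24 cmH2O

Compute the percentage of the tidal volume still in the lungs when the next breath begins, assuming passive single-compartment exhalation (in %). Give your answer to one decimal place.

29.8

Flow: 36 L/min ÷ 60 = 0.6 L/s.
R = (PIP − Pplat)/V̇ = (31 − 24) / 0.6 = 7.0/0.6 = 11.667 cmH2O·s/L.
C = Vt/(Pplat − PEEP) = 515.0 / (24 − 11) = 515.0/13.0 = 39.615 mL/cmH2O.
τ = R × C = 11.667 × 0.03962 L/cmH2O = 0.4622 s.
Fraction remaining at end-expiration = e^(−Te/τ) = e^(−0.56/0.4622) = 0.2977 → 29.77%.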